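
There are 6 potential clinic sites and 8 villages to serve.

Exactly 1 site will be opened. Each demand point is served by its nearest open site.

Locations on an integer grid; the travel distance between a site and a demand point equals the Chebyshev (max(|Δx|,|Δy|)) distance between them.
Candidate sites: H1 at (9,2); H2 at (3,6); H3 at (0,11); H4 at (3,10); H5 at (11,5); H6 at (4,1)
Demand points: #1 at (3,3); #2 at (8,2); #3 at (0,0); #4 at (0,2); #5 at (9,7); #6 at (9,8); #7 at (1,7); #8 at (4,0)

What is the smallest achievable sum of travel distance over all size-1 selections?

Open {H6}.
  #1→H6 2, #2→H6 4, #3→H6 4, #4→H6 4, #5→H6 6, #6→H6 7, #7→H6 6, #8→H6 1  ⇒ total 34.
Compare {H2}: total 38.
Compare {H1}: total 49.
No size-1 selection does better; minimum is 34.

34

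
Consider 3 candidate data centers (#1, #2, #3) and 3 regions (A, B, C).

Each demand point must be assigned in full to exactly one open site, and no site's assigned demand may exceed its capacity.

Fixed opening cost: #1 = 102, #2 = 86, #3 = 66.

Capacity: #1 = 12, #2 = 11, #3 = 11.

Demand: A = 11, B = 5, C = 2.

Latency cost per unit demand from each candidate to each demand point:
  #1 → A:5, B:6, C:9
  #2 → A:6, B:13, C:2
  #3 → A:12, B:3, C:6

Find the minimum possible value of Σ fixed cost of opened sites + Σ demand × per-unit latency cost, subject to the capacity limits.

245

Open {#2, #3}; cheapest assignment that respects the capacities:
  #2 (cap 11, load 11): A — cost 11×6 = 66
  #3 (cap 11, load 7): B, C — cost 5×3 + 2×6 = 27
  Shipping 93, fixed 152 → total 245.
  Any other capacity-feasible assignment to {#2, #3} ships for at least 93.
Compare {#1, #3}: its best feasible assignment gives total 250.
Compare {#1, #2}: its best feasible assignment gives total 302.
Every other set of open sites that can feasibly serve all demand totals ≥ 250 even under its best assignment. Minimum: 245.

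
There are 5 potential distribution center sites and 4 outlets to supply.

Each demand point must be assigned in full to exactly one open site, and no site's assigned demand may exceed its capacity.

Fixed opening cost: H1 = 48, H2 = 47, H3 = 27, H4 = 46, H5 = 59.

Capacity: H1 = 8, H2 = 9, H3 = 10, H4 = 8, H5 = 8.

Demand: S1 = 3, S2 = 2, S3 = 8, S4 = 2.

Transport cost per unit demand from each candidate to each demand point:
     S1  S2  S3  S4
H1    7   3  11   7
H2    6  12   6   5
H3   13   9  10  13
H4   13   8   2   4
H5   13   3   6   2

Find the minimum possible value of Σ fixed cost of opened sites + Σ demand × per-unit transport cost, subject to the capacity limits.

151

Open {H1, H4}; cheapest assignment that respects the capacities:
  H1 (cap 8, load 7): S1, S2, S4 — cost 3×7 + 2×3 + 2×7 = 41
  H4 (cap 8, load 8): S3 — cost 8×2 = 16
  Shipping 57, fixed 94 → total 151.
  Any other capacity-feasible assignment to {H1, H4} ships for at least 57.
Compare {H2, H4}: its best feasible assignment gives total 161.
Compare {H4, H5}: its best feasible assignment gives total 170.
Every other set of open sites that can feasibly serve all demand totals ≥ 161 even under its best assignment. Minimum: 151.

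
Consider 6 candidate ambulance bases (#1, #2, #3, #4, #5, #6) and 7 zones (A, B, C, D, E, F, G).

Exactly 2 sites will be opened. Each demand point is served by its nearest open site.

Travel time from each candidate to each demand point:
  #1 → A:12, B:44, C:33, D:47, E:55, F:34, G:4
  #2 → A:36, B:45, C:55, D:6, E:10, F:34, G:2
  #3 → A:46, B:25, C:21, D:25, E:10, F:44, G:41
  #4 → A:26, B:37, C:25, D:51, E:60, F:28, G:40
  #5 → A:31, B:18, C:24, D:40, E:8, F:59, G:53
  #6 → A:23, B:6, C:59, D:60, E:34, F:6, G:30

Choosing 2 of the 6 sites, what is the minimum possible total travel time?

108

Open {#2, #6}.
  A→#6 23, B→#6 6, C→#2 55, D→#2 6, E→#2 10, F→#6 6, G→#2 2  ⇒ total 108.
Compare {#3, #6}: total 121.
Compare {#2, #5}: total 123.
No size-2 selection does better; minimum is 108.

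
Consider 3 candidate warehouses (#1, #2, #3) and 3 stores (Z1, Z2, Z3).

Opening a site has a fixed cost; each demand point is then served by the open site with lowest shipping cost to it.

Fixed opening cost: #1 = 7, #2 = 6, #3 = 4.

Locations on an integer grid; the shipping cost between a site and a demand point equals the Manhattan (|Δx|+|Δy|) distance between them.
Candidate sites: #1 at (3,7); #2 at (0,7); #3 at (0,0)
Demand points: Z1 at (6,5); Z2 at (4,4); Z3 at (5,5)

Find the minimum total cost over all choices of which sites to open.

Open {#1}: assign each demand point to its cheapest open site.
  Z1→#1 5, Z2→#1 4, Z3→#1 4
  shipping cost 13, fixed 7 → total 20.
Compare {#1, #3}: shipping cost 13 + fixed 11 = 24.
Compare {#1, #2}: shipping cost 13 + fixed 13 = 26.
Compare {#2}: shipping cost 22 + fixed 6 = 28.
All other subsets cost ≥ 24. Minimum total cost: 20.

20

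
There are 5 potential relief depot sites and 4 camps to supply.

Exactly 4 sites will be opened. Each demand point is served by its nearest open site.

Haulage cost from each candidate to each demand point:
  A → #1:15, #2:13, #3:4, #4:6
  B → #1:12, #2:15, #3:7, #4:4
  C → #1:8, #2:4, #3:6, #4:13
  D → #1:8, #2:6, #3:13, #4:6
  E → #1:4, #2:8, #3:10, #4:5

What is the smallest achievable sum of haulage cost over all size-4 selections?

16

Open {A, B, C, E}.
  #1→E 4, #2→C 4, #3→A 4, #4→B 4  ⇒ total 16.
Compare {A, C, D, E}: total 17.
Compare {A, B, D, E}: total 18.
No size-4 selection does better; minimum is 16.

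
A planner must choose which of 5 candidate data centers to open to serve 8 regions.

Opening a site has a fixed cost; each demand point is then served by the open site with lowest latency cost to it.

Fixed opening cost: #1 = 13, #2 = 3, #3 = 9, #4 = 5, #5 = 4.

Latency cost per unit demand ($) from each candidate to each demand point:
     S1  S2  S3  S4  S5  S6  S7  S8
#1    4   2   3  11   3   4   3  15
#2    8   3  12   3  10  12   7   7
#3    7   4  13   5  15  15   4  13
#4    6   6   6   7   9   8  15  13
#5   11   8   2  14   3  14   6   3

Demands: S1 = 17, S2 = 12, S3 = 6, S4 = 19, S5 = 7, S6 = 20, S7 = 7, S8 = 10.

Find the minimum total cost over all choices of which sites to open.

Open {#1, #2, #5}: assign each demand point to its cheapest open site.
  S1→#1 17×4=68, S2→#1 12×2=24, S3→#5 6×2=12, S4→#2 19×3=57, S5→#1 7×3=21, S6→#1 20×4=80, S7→#1 7×3=21, S8→#5 10×3=30
  latency cost 313, fixed 20 → total 333.
Compare {#1, #2, #4, #5}: latency cost 313 + fixed 25 = 338.
Compare {#1, #2, #3, #5}: latency cost 313 + fixed 29 = 342.
Compare {#1, #2, #3, #4, #5}: latency cost 313 + fixed 34 = 347.
All other subsets cost ≥ 338. Minimum total cost: 333.

333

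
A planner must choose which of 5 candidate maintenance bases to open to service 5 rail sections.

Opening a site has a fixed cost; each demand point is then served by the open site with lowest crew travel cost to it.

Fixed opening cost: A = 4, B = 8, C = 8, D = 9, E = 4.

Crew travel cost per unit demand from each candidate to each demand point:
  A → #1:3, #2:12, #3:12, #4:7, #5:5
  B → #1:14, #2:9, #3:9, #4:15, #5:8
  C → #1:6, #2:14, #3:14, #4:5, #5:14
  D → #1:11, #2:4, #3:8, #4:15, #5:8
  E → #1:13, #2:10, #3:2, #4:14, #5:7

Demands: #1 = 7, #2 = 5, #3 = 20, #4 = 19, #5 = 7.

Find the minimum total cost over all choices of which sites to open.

236

Open {A, C, D, E}: assign each demand point to its cheapest open site.
  #1→A 7×3=21, #2→D 5×4=20, #3→E 20×2=40, #4→C 19×5=95, #5→A 7×5=35
  crew travel cost 211, fixed 25 → total 236.
Compare {A, B, C, D, E}: crew travel cost 211 + fixed 33 = 244.
Compare {A, C, E}: crew travel cost 241 + fixed 16 = 257.
Compare {A, B, C, E}: crew travel cost 236 + fixed 24 = 260.
All other subsets cost ≥ 244. Minimum total cost: 236.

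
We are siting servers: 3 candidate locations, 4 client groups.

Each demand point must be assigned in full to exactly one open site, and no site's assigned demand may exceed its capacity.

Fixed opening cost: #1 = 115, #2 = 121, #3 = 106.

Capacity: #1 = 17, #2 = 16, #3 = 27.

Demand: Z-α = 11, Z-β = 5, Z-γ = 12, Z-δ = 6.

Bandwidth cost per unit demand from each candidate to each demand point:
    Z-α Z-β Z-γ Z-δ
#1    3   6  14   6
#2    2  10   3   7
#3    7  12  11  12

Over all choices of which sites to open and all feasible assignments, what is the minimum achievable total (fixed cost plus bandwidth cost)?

Open {#2, #3}; cheapest assignment that respects the capacities:
  #2 (cap 16, load 12): Z-γ — cost 12×3 = 36
  #3 (cap 27, load 22): Z-α, Z-β, Z-δ — cost 11×7 + 5×12 + 6×12 = 209
  Shipping 245, fixed 227 → total 472.
  Any other capacity-feasible assignment to {#2, #3} ships for at least 245.
Compare {#1, #3}: its best feasible assignment gives total 482.
Compare {#1, #2, #3}: its best feasible assignment gives total 507.
Every other set of open sites that can feasibly serve all demand totals ≥ 482 even under its best assignment. Minimum: 472.

472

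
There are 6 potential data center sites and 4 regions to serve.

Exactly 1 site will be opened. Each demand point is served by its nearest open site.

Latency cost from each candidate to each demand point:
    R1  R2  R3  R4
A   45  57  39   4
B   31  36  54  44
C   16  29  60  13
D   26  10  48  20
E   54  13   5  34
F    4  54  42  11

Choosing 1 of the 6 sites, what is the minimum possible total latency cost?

Open {D}.
  R1→D 26, R2→D 10, R3→D 48, R4→D 20  ⇒ total 104.
Compare {E}: total 106.
Compare {F}: total 111.
No size-1 selection does better; minimum is 104.

104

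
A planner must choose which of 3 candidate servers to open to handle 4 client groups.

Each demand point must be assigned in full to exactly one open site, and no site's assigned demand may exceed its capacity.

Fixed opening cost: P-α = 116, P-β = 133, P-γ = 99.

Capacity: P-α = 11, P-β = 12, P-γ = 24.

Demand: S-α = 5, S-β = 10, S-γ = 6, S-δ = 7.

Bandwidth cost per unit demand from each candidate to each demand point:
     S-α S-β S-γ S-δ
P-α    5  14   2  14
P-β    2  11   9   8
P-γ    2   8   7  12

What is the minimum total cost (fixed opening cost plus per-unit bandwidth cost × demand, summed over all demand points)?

Open {P-α, P-γ}; cheapest assignment that respects the capacities:
  P-α (cap 11, load 6): S-γ — cost 6×2 = 12
  P-γ (cap 24, load 22): S-α, S-β, S-δ — cost 5×2 + 10×8 + 7×12 = 174
  Shipping 186, fixed 215 → total 401.
  Any other capacity-feasible assignment to {P-α, P-γ} ships for at least 186.
Compare {P-β, P-γ}: its best feasible assignment gives total 420.
Compare {P-α, P-β, P-γ}: its best feasible assignment gives total 506.
Every other set of open sites that can feasibly serve all demand totals ≥ 420 even under its best assignment. Minimum: 401.

401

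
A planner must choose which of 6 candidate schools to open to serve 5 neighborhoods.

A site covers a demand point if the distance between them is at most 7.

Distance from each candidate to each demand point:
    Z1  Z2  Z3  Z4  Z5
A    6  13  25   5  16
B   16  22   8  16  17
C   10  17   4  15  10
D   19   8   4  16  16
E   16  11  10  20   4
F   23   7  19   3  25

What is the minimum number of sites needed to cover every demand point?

4

Coverage sets (demand points within 7 of each site):
  A: {Z1, Z4}
  B: {}
  C: {Z3}
  D: {Z3}
  E: {Z5}
  F: {Z2, Z4}
No 3 sites suffice: every size-3 union leaves at least one demand point uncovered.
But {A, C, E, F} covers everything, so the minimum is 4.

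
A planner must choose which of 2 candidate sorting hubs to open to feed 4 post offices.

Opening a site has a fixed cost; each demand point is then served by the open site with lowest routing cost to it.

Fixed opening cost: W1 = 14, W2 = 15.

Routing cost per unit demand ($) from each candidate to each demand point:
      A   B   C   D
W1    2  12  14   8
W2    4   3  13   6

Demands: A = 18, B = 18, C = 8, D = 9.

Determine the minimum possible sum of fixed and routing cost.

277

Open {W1, W2}: assign each demand point to its cheapest open site.
  A→W1 18×2=36, B→W2 18×3=54, C→W2 8×13=104, D→W2 9×6=54
  routing cost 248, fixed 29 → total 277.
Compare {W2}: routing cost 284 + fixed 15 = 299.
Compare {W1}: routing cost 436 + fixed 14 = 450.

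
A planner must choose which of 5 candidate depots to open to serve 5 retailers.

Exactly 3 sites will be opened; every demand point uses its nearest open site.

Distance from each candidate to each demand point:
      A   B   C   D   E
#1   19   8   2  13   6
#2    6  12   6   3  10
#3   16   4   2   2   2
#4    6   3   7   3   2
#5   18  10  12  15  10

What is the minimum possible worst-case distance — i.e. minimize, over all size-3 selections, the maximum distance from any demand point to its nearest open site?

Open {#1, #2, #3}.
  Farthest demand point is A at distance 6 (to #2); all others are ≤ 6.
With {#1, #2, #4} the worst case is 6.
With {#1, #3, #4} the worst case is 6.
No size-3 selection achieves below 6.

6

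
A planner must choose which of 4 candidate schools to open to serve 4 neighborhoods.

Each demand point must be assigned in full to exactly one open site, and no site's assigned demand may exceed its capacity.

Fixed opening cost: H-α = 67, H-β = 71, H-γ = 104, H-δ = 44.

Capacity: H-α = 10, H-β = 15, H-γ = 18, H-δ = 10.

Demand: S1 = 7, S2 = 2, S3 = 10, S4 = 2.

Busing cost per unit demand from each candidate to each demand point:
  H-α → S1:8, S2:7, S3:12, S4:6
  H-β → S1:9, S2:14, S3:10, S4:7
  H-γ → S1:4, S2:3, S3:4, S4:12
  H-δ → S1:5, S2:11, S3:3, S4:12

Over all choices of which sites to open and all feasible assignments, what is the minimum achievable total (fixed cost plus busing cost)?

236

Open {H-γ, H-δ}; cheapest assignment that respects the capacities:
  H-γ (cap 18, load 11): S1, S2, S4 — cost 7×4 + 2×3 + 2×12 = 58
  H-δ (cap 10, load 10): S3 — cost 10×3 = 30
  Shipping 88, fixed 148 → total 236.
  Any other capacity-feasible assignment to {H-γ, H-δ} ships for at least 88.
Compare {H-β, H-δ}: its best feasible assignment gives total 250.
Compare {H-α, H-γ}: its best feasible assignment gives total 265.
Every other set of open sites that can feasibly serve all demand totals ≥ 250 even under its best assignment. Minimum: 236.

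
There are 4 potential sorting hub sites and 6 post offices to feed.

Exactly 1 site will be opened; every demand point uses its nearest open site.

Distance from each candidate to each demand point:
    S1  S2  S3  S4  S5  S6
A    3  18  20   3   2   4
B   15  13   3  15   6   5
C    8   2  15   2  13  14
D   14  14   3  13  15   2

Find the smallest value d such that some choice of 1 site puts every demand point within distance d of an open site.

15

Open {B}.
  Farthest demand point is S1 at distance 15 (to B); all others are ≤ 15.
With {C} the worst case is 15.
With {D} the worst case is 15.
No size-1 selection achieves below 15.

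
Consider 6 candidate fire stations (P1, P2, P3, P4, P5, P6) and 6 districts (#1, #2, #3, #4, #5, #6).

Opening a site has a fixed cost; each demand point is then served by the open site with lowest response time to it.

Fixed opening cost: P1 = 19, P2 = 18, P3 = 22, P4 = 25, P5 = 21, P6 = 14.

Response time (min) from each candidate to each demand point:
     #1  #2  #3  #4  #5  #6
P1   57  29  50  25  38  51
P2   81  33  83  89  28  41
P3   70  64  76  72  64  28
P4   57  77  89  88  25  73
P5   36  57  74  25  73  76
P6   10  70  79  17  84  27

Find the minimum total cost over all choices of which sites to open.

204

Open {P1, P6}: assign each demand point to its cheapest open site.
  #1→P6 10, #2→P1 29, #3→P1 50, #4→P6 17, #5→P1 38, #6→P6 27
  response time 171, fixed 33 → total 204.
Compare {P1, P2, P6}: response time 161 + fixed 51 = 212.
Compare {P1, P4, P6}: response time 158 + fixed 58 = 216.
Compare {P1, P5, P6}: response time 171 + fixed 54 = 225.
All other subsets cost ≥ 212. Minimum total cost: 204.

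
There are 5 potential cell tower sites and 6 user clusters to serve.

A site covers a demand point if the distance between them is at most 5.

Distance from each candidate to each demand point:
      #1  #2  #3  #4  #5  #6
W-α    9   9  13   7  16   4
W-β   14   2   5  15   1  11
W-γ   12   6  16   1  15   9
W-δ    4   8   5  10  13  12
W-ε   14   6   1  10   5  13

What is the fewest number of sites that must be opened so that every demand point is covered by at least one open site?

4

Coverage sets (demand points within 5 of each site):
  W-α: {#6}
  W-β: {#2, #3, #5}
  W-γ: {#4}
  W-δ: {#1, #3}
  W-ε: {#3, #5}
No 3 sites suffice: every size-3 union leaves at least one demand point uncovered.
But {W-α, W-β, W-γ, W-δ} covers everything, so the minimum is 4.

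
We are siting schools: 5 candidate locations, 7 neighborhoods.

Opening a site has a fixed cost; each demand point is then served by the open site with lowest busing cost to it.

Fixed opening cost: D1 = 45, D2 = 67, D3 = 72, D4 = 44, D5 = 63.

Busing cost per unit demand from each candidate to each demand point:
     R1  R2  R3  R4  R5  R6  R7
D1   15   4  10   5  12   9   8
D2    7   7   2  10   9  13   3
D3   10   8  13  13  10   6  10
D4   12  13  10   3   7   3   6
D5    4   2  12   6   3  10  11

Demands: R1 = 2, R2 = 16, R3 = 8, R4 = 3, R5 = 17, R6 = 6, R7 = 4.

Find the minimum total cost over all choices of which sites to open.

320

Open {D2, D4, D5}: assign each demand point to its cheapest open site.
  R1→D5 2×4=8, R2→D5 16×2=32, R3→D2 8×2=16, R4→D4 3×3=9, R5→D5 17×3=51, R6→D4 6×3=18, R7→D2 4×3=12
  busing cost 146, fixed 174 → total 320.
Compare {D2, D5}: busing cost 197 + fixed 130 = 327.
Compare {D4, D5}: busing cost 222 + fixed 107 = 329.
Compare {D1, D2, D5}: busing cost 188 + fixed 175 = 363.
All other subsets cost ≥ 327. Minimum total cost: 320.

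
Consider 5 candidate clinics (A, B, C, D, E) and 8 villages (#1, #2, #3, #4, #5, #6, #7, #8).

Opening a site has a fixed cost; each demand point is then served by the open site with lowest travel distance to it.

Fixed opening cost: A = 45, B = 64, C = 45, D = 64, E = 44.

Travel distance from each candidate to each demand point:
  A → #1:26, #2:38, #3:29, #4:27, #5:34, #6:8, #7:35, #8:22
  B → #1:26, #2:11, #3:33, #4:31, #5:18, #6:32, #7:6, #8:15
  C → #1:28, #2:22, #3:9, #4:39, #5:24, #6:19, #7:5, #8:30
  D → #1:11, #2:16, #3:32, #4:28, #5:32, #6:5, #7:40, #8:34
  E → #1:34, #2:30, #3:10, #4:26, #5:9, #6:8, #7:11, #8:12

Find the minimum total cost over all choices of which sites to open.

184

Open {E}: assign each demand point to its cheapest open site.
  #1→E 34, #2→E 30, #3→E 10, #4→E 26, #5→E 9, #6→E 8, #7→E 11, #8→E 12
  travel distance 140, fixed 44 → total 184.
Compare {C, E}: travel distance 119 + fixed 89 = 208.
Compare {D, E}: travel distance 100 + fixed 108 = 208.
Compare {B, E}: travel distance 108 + fixed 108 = 216.
All other subsets cost ≥ 208. Minimum total cost: 184.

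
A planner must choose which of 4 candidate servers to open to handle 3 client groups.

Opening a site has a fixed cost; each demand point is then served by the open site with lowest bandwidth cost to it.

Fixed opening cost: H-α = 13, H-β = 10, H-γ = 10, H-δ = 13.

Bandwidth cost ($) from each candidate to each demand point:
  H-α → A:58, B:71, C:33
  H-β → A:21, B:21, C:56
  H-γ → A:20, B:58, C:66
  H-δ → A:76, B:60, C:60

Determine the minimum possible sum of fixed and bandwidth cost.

Open {H-α, H-β}: assign each demand point to its cheapest open site.
  A→H-β 21, B→H-β 21, C→H-α 33
  bandwidth cost 75, fixed 23 → total 98.
Compare {H-α, H-β, H-γ}: bandwidth cost 74 + fixed 33 = 107.
Compare {H-β}: bandwidth cost 98 + fixed 10 = 108.
Compare {H-α, H-β, H-δ}: bandwidth cost 75 + fixed 36 = 111.
All other subsets cost ≥ 107. Minimum total cost: 98.

98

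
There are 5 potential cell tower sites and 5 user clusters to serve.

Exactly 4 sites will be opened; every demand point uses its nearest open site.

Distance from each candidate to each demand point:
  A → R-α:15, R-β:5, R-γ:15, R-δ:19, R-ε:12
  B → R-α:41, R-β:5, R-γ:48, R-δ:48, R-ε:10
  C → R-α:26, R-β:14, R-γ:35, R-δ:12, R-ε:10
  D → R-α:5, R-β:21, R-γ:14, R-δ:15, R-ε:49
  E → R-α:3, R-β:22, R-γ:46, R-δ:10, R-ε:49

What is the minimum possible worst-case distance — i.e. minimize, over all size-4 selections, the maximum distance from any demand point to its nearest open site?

Open {A, B, C, D}.
  Farthest demand point is R-γ at distance 14 (to D); all others are ≤ 14.
With {A, B, D, E} the worst case is 14.
With {A, C, D, E} the worst case is 14.
No size-4 selection achieves below 14.

14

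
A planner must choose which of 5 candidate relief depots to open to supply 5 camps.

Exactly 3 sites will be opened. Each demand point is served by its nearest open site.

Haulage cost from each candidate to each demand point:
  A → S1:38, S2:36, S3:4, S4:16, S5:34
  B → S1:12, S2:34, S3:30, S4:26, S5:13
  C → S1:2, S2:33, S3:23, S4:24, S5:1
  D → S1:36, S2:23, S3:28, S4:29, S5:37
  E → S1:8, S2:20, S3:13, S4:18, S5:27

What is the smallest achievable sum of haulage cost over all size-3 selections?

Open {A, C, E}.
  S1→C 2, S2→E 20, S3→A 4, S4→A 16, S5→C 1  ⇒ total 43.
Compare {A, C, D}: total 46.
Compare {B, C, E}: total 54.
No size-3 selection does better; minimum is 43.

43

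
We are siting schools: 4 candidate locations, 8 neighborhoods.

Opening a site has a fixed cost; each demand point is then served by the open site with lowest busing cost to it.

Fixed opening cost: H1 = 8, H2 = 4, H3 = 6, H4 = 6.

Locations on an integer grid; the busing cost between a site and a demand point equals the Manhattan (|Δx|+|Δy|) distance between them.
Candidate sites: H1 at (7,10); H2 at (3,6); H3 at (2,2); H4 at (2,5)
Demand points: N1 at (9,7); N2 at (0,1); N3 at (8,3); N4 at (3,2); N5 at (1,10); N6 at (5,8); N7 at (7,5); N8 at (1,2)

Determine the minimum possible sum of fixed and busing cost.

44

Open {H2, H3}: assign each demand point to its cheapest open site.
  N1→H2 7, N2→H3 3, N3→H3 7, N4→H3 1, N5→H2 6, N6→H2 4, N7→H2 5, N8→H3 1
  busing cost 34, fixed 10 → total 44.
Compare {H1, H3}: busing cost 32 + fixed 14 = 46.
Compare {H3, H4}: busing cost 38 + fixed 12 = 50.
Compare {H1, H2, H3}: busing cost 32 + fixed 18 = 50.
All other subsets cost ≥ 46. Minimum total cost: 44.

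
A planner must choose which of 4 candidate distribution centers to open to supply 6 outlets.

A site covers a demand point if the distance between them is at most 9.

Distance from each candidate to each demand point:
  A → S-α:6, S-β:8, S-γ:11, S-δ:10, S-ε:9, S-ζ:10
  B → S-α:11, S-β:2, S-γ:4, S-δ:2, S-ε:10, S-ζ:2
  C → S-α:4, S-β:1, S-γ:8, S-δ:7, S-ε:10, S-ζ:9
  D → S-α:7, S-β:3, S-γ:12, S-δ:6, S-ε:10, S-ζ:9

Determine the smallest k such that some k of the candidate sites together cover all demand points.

2

Coverage sets (demand points within 9 of each site):
  A: {S-α, S-β, S-ε}
  B: {S-β, S-γ, S-δ, S-ζ}
  C: {S-α, S-β, S-γ, S-δ, S-ζ}
  D: {S-α, S-β, S-δ, S-ζ}
No single site covers all 6 demand points.
But {A, B} covers everything, so the minimum is 2.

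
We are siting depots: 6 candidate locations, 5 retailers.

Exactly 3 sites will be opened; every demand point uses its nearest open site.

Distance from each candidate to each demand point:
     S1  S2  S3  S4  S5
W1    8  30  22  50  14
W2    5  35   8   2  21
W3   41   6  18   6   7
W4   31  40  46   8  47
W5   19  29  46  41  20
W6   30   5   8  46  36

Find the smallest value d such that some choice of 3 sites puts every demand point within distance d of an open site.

8

Open {W1, W2, W3}.
  Farthest demand point is S3 at distance 8 (to W2); all others are ≤ 8.
With {W1, W3, W6} the worst case is 8.
With {W2, W3, W4} the worst case is 8.
No size-3 selection achieves below 8.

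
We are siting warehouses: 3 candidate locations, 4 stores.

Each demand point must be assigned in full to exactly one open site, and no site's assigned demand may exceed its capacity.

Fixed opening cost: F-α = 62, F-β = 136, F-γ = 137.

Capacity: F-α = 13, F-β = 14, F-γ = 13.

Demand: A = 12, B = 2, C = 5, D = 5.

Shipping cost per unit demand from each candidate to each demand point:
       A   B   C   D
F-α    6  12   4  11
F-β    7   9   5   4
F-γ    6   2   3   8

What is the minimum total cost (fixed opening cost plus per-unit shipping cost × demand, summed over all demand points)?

Open {F-α, F-γ}; cheapest assignment that respects the capacities:
  F-α (cap 13, load 12): A — cost 12×6 = 72
  F-γ (cap 13, load 12): B, C, D — cost 2×2 + 5×3 + 5×8 = 59
  Shipping 131, fixed 199 → total 330.
  Any other capacity-feasible assignment to {F-α, F-γ} ships for at least 131.
Compare {F-α, F-β}: its best feasible assignment gives total 333.
Compare {F-β, F-γ}: its best feasible assignment gives total 408.
Every other set of open sites that can feasibly serve all demand totals ≥ 333 even under its best assignment. Minimum: 330.

330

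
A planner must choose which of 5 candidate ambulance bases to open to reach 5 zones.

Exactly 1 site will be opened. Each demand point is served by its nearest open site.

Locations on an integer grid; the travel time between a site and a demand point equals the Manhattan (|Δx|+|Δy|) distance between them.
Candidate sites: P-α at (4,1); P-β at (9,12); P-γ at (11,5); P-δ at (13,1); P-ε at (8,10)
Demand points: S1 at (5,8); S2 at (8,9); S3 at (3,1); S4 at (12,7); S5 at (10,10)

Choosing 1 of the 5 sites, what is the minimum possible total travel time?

29

Open {P-ε}.
  S1→P-ε 5, S2→P-ε 1, S3→P-ε 14, S4→P-ε 7, S5→P-ε 2  ⇒ total 29.
Compare {P-γ}: total 37.
Compare {P-β}: total 40.
No size-1 selection does better; minimum is 29.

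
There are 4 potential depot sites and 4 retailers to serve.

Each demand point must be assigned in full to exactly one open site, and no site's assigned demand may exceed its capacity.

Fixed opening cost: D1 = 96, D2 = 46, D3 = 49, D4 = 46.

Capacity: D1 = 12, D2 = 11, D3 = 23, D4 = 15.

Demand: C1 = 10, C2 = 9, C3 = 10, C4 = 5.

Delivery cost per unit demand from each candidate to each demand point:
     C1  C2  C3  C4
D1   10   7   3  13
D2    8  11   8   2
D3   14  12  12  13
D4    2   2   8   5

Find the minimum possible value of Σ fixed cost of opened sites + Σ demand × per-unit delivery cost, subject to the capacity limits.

Open {D1, D2, D4}; cheapest assignment that respects the capacities:
  D1 (cap 12, load 10): C3 — cost 10×3 = 30
  D2 (cap 11, load 10): C1 — cost 10×8 = 80
  D4 (cap 15, load 14): C2, C4 — cost 9×2 + 5×5 = 43
  Shipping 153, fixed 188 → total 341.
  Any other capacity-feasible assignment to {D1, D2, D4} ships for at least 153.
Compare {D3, D4}: its best feasible assignment gives total 368.
Compare {D1, D3, D4}: its best feasible assignment gives total 374.
Every other set of open sites that can feasibly serve all demand totals ≥ 368 even under its best assignment. Minimum: 341.

341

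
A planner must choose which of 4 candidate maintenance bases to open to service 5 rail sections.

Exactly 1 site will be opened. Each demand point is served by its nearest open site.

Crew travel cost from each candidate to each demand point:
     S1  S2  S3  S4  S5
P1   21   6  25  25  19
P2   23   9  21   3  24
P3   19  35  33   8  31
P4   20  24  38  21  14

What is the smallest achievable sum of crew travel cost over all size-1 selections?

Open {P2}.
  S1→P2 23, S2→P2 9, S3→P2 21, S4→P2 3, S5→P2 24  ⇒ total 80.
Compare {P1}: total 96.
Compare {P4}: total 117.
No size-1 selection does better; minimum is 80.

80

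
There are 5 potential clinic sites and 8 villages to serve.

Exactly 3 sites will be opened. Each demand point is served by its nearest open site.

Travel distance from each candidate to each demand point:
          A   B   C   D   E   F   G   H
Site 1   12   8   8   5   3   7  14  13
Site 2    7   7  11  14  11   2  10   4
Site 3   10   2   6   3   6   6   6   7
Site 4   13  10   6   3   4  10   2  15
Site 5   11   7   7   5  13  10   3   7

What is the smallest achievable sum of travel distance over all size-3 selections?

Open {Site 2, Site 3, Site 4}.
  A→Site 2 7, B→Site 3 2, C→Site 3 6, D→Site 3 3, E→Site 4 4, F→Site 2 2, G→Site 4 2, H→Site 2 4  ⇒ total 30.
Compare {Site 1, Site 2, Site 3}: total 33.
Compare {Site 2, Site 3, Site 5}: total 33.
No size-3 selection does better; minimum is 30.

30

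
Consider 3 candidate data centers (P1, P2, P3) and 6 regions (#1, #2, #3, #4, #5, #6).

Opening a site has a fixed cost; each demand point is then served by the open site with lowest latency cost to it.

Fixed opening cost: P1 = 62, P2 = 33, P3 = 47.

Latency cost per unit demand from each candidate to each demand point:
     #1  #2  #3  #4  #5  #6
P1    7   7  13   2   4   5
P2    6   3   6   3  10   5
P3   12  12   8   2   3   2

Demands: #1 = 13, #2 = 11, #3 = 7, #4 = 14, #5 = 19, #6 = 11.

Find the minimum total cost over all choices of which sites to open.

340

Open {P2, P3}: assign each demand point to its cheapest open site.
  #1→P2 13×6=78, #2→P2 11×3=33, #3→P2 7×6=42, #4→P3 14×2=28, #5→P3 19×3=57, #6→P3 11×2=22
  latency cost 260, fixed 80 → total 340.
Compare {P1, P2, P3}: latency cost 260 + fixed 142 = 402.
Compare {P1, P2}: latency cost 312 + fixed 95 = 407.
Compare {P1, P3}: latency cost 331 + fixed 109 = 440.
All other subsets cost ≥ 402. Minimum total cost: 340.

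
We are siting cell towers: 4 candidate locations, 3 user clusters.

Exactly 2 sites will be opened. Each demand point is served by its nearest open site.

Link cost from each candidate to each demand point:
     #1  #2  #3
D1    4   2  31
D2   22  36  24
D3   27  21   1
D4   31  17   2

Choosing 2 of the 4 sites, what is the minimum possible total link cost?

Open {D1, D3}.
  #1→D1 4, #2→D1 2, #3→D3 1  ⇒ total 7.
Compare {D1, D4}: total 8.
Compare {D1, D2}: total 30.
No size-2 selection does better; minimum is 7.

7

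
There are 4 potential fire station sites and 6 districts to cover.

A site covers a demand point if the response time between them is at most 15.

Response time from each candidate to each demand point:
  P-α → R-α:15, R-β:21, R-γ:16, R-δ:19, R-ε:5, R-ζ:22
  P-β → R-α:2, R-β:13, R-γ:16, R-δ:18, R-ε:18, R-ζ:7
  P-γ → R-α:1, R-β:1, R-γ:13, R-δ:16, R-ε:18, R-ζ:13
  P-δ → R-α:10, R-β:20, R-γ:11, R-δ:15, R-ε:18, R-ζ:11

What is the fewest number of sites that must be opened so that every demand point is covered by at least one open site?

Coverage sets (demand points within 15 of each site):
  P-α: {R-α, R-ε}
  P-β: {R-α, R-β, R-ζ}
  P-γ: {R-α, R-β, R-γ, R-ζ}
  P-δ: {R-α, R-γ, R-δ, R-ζ}
No 2 sites suffice: every size-2 union leaves at least one demand point uncovered.
But {P-α, P-β, P-δ} covers everything, so the minimum is 3.

3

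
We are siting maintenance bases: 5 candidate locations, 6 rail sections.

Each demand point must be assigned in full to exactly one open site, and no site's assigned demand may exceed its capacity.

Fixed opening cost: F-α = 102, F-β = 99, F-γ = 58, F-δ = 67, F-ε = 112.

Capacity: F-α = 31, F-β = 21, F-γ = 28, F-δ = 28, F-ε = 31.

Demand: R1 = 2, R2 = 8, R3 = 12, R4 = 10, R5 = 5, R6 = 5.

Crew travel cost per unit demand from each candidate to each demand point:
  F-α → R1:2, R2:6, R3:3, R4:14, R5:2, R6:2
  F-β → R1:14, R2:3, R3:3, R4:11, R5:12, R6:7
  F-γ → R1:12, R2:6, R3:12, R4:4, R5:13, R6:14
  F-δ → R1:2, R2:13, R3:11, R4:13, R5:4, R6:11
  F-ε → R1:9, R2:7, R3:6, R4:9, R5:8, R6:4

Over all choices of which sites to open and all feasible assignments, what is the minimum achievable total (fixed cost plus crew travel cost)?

Open {F-α, F-γ}; cheapest assignment that respects the capacities:
  F-α (cap 31, load 24): R1, R3, R5, R6 — cost 2×2 + 12×3 + 5×2 + 5×2 = 60
  F-γ (cap 28, load 18): R2, R4 — cost 8×6 + 10×4 = 88
  Shipping 148, fixed 160 → total 308.
  Any other capacity-feasible assignment to {F-α, F-γ} ships for at least 148.
Compare {F-α, F-γ, F-δ}: its best feasible assignment gives total 375.
Compare {F-α, F-β, F-γ}: its best feasible assignment gives total 383.
Every other set of open sites that can feasibly serve all demand totals ≥ 375 even under its best assignment. Minimum: 308.

308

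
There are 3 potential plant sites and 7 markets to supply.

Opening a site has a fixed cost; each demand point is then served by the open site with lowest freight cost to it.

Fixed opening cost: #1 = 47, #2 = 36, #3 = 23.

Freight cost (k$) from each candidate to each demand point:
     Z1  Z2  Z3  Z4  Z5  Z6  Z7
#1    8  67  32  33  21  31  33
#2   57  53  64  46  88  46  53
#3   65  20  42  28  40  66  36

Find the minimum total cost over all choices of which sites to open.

Open {#1, #3}: assign each demand point to its cheapest open site.
  Z1→#1 8, Z2→#3 20, Z3→#1 32, Z4→#3 28, Z5→#1 21, Z6→#1 31, Z7→#1 33
  freight cost 173, fixed 70 → total 243.
Compare {#1}: freight cost 225 + fixed 47 = 272.
Compare {#1, #2, #3}: freight cost 173 + fixed 106 = 279.
Compare {#1, #2}: freight cost 211 + fixed 83 = 294.
All other subsets cost ≥ 272. Minimum total cost: 243.

243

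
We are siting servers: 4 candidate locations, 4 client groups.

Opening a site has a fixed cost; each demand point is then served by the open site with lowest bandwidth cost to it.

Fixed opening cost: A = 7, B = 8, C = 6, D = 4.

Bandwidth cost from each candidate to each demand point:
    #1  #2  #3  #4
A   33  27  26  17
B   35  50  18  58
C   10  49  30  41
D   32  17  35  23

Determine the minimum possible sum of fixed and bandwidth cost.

Open {B, C, D}: assign each demand point to its cheapest open site.
  #1→C 10, #2→D 17, #3→B 18, #4→D 23
  bandwidth cost 68, fixed 18 → total 86.
Compare {A, C, D}: bandwidth cost 70 + fixed 17 = 87.
Compare {A, B, C, D}: bandwidth cost 62 + fixed 25 = 87.
Compare {C, D}: bandwidth cost 80 + fixed 10 = 90.
All other subsets cost ≥ 87. Minimum total cost: 86.

86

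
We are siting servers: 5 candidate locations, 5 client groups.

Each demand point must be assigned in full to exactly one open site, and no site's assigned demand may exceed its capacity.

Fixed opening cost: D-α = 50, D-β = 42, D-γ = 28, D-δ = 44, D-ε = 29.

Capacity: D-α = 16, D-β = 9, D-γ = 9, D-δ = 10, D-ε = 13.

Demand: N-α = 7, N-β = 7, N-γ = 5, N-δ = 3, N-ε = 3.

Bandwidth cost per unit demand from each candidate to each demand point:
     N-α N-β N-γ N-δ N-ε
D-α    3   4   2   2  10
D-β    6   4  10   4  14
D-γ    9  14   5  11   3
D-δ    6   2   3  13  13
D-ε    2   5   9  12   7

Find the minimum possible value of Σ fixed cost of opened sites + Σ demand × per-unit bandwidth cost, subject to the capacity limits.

Open {D-α, D-ε}; cheapest assignment that respects the capacities:
  D-α (cap 16, load 15): N-β, N-γ, N-δ — cost 7×4 + 5×2 + 3×2 = 44
  D-ε (cap 13, load 10): N-α, N-ε — cost 7×2 + 3×7 = 35
  Shipping 79, fixed 79 → total 158.
  Any other capacity-feasible assignment to {D-α, D-ε} ships for at least 79.
Compare {D-α, D-γ, D-ε}: its best feasible assignment gives total 174.
Compare {D-α, D-γ, D-δ}: its best feasible assignment gives total 182.
Every other set of open sites that can feasibly serve all demand totals ≥ 174 even under its best assignment. Minimum: 158.

158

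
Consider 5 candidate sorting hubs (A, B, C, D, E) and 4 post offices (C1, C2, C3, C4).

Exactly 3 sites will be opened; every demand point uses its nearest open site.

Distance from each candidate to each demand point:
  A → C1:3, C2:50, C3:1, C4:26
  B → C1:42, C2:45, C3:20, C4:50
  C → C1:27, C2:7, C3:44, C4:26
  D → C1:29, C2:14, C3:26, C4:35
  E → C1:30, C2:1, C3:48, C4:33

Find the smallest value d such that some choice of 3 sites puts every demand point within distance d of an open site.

Open {A, B, C}.
  Farthest demand point is C4 at distance 26 (to A); all others are ≤ 26.
With {A, B, D} the worst case is 26.
With {A, B, E} the worst case is 26.
No size-3 selection achieves below 26.

26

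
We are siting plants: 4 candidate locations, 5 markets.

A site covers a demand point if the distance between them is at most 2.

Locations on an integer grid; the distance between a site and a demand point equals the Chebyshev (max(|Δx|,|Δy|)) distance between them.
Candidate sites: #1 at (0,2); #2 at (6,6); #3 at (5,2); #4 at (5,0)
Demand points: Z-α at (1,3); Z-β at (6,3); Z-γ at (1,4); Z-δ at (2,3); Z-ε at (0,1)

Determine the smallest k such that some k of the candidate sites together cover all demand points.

Coverage sets (demand points within 2 of each site):
  #1: {Z-α, Z-γ, Z-δ, Z-ε}
  #2: {}
  #3: {Z-β}
  #4: {}
No single site covers all 5 demand points.
But {#1, #3} covers everything, so the minimum is 2.

2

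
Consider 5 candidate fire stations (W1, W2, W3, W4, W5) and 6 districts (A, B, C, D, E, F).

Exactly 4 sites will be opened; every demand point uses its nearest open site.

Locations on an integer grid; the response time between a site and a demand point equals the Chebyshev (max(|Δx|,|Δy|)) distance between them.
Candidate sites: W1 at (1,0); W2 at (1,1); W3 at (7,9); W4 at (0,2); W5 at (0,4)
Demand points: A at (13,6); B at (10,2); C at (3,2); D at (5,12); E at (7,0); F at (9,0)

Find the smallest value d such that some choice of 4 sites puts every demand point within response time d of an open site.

Open {W1, W2, W3, W4}.
  Farthest demand point is F at response time 8 (to W1); all others are ≤ 8.
With {W1, W2, W3, W5} the worst case is 8.
With {W1, W3, W4, W5} the worst case is 8.
No size-4 selection achieves below 8.

8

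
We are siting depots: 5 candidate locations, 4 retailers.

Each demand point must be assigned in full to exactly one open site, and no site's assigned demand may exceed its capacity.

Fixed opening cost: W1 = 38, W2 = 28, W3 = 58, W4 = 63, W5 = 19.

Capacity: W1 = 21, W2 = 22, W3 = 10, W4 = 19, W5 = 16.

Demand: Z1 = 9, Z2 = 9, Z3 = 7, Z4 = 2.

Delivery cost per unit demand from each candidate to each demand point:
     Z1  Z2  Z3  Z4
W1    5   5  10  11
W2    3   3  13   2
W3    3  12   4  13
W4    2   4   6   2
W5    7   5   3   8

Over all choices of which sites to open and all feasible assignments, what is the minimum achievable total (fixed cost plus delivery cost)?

Open {W2, W5}; cheapest assignment that respects the capacities:
  W2 (cap 22, load 20): Z1, Z2, Z4 — cost 9×3 + 9×3 + 2×2 = 58
  W5 (cap 16, load 7): Z3 — cost 7×3 = 21
  Shipping 79, fixed 47 → total 126.
  Any other capacity-feasible assignment to {W2, W5} ships for at least 79.
Compare {W1, W2, W5}: its best feasible assignment gives total 164.
Compare {W4, W5}: its best feasible assignment gives total 170.
Every other set of open sites that can feasibly serve all demand totals ≥ 164 even under its best assignment. Minimum: 126.

126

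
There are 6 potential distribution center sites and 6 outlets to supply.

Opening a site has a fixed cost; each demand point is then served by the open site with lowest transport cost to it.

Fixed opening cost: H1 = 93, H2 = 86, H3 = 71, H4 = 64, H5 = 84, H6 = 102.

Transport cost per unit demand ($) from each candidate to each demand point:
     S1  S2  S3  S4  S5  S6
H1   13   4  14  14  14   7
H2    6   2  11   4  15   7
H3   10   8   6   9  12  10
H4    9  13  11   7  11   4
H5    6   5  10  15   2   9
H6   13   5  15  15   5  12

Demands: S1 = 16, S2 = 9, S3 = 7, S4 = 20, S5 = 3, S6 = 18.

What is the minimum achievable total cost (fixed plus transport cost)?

526

Open {H2, H4}: assign each demand point to its cheapest open site.
  S1→H2 16×6=96, S2→H2 9×2=18, S3→H2 7×11=77, S4→H2 20×4=80, S5→H4 3×11=33, S6→H4 18×4=72
  transport cost 376, fixed 150 → total 526.
Compare {H2}: transport cost 442 + fixed 86 = 528.
Compare {H2, H3}: transport cost 398 + fixed 157 = 555.
Compare {H2, H3, H4}: transport cost 341 + fixed 221 = 562.
All other subsets cost ≥ 528. Minimum total cost: 526.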